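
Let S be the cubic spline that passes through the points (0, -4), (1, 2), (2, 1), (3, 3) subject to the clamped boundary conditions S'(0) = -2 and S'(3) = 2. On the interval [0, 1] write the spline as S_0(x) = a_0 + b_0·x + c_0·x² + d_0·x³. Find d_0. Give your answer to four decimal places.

Write σ_i for S''(x_i). With h_i = 1, 1, 1 and divided differences Δ_i = 6, -1, 2, the continuity of S' gives the tridiagonal system
  1·σ_0 + 4·σ_1 + 1·σ_2 = 6(Δ_1 - Δ_0) = -42
  1·σ_1 + 4·σ_2 + 1·σ_3 = 6(Δ_2 - Δ_1) = 18
Clamped end conditions give two more equations: 2h_0·σ_0 + h_0·σ_1 = 6(Δ_0 - S'(0)) = 48 and h_2·σ_2 + 2h_2·σ_3 = 6(S'(3) - Δ_2) = 0.
Solving: σ_0 = 526/15, σ_1 = -332/15, σ_2 = 172/15, σ_3 = -86/15.
On [0, 1], with S_0(x) = a_0 + b_0·x + c_0·x² + d_0·x³: c_0 = σ_0/2 = 263/15, d_0 = (σ_1 - σ_0)/(6h_0) = -143/15, b_0 = Δ_0 - h_0(2σ_0 + σ_1)/6 = -2.

-9.5333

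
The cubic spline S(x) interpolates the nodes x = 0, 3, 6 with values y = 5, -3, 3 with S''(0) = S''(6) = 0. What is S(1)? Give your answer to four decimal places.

1.2963

Let σ_i = S''(x_i). Step sizes h_i = 3, 3; slopes of the chords Δ_i = (y_(i+1) - y_i)/h_i = -8/3, 2.
  3·σ_0 + 12·σ_1 + 3·σ_2 = 6(Δ_1 - Δ_0) = 28
Natural end conditions: σ_0 = σ_2 = 0.
Solving: σ_0 = 0, σ_1 = 7/3, σ_2 = 0.
On [0, 3], S(x) = 5 - 23/6·x + 0·x² + 7/54·x³.
With x = 1: S(1) = 35/27.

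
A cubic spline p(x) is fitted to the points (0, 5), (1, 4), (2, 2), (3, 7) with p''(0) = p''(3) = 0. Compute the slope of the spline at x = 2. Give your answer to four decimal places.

1.1333

Write M_i for p''(x_i). With h_i = 1, 1, 1 and divided differences Δ_i = -1, -2, 5, the continuity of p' gives the tridiagonal system
  1·M_0 + 4·M_1 + 1·M_2 = 6(Δ_1 - Δ_0) = -6
  1·M_1 + 4·M_2 + 1·M_3 = 6(Δ_2 - Δ_1) = 42
Natural end conditions: M_0 = M_3 = 0.
Solving: M_0 = 0, M_1 = -22/5, M_2 = 58/5, M_3 = 0.
On [2, 3], p'(x) = b_2 + 2c_2·(x - 2) + 3d_2·(x - 2)² with b_2 = Δ_2 - h_2(2M_2 + M_3)/6 = 17/15, c_2 = M_2/2 = 29/5, d_2 = (M_3 - M_2)/(6h_2) = -29/15. So p'(2) = 17/15.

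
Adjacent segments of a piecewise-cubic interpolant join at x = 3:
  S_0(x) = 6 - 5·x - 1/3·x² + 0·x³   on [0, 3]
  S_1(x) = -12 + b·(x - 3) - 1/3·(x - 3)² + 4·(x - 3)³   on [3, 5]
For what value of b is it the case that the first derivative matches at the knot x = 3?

-7

S_0'(x) = -5 - 2/3·x + 0·x², so S_0'(3) = -7. On the right, S_1'(3) = b, so b = -7.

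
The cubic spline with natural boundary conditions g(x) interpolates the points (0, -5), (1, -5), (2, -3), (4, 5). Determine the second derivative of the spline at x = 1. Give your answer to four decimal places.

Write m_i for g''(x_i). With h_i = 1, 1, 2 and divided differences Δ_i = 0, 2, 4, the continuity of g' gives the tridiagonal system
  1·m_0 + 4·m_1 + 1·m_2 = 6(Δ_1 - Δ_0) = 12
  1·m_1 + 6·m_2 + 2·m_3 = 6(Δ_2 - Δ_1) = 12
Natural end conditions: m_0 = m_3 = 0.
Hence m_0 = 0, m_1 = 60/23, m_2 = 36/23, m_3 = 0.

2.6087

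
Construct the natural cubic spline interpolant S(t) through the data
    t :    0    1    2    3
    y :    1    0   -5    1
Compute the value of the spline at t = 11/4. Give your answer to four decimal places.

-1.2500

Let M_i = S''(x_i). Step sizes h_i = 1, 1, 1; slopes of the chords Δ_i = (y_(i+1) - y_i)/h_i = -1, -5, 6.
  1·M_0 + 4·M_1 + 1·M_2 = 6(Δ_1 - Δ_0) = -24
  1·M_1 + 4·M_2 + 1·M_3 = 6(Δ_2 - Δ_1) = 66
Natural end conditions: M_0 = M_3 = 0.
Hence M_0 = 0, M_1 = -54/5, M_2 = 96/5, M_3 = 0.
On [2, 3], S(t) = -5 - 2/5·(t - 2) + 48/5·(t - 2)² - 16/5·(t - 2)³.
With (t - 2) = 3/4: S(11/4) = -5/4.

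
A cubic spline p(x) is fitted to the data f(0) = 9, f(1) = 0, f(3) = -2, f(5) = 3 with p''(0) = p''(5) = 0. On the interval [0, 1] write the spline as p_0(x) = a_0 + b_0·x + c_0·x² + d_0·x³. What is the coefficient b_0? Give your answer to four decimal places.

Put M_i = p'' at the i-th knot. Here h = (1, 2, 2) and Δ = (-9, -1, 5/2), so the interior equations h_(i-1)·M_(i-1) + 2(h_(i-1)+h_i)·M_i + h_i·M_(i+1) = 6(Δ_i − Δ_(i-1)) read
  1·M_0 + 6·M_1 + 2·M_2 = 6(Δ_1 - Δ_0) = 48
  2·M_1 + 8·M_2 + 2·M_3 = 6(Δ_2 - Δ_1) = 21
Natural end conditions: M_0 = M_3 = 0.
Solving the tridiagonal system: M_0 = 0, M_1 = 171/22, M_2 = 15/22, M_3 = 0.
On [0, 1], with p_0(x) = a_0 + b_0·x + c_0·x² + d_0·x³: c_0 = M_0/2 = 0, d_0 = (M_1 - M_0)/(6h_0) = 57/44, b_0 = Δ_0 - h_0(2M_0 + M_1)/6 = -453/44.

-10.2955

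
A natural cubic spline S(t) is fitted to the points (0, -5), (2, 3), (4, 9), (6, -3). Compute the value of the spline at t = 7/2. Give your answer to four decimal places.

Write M_i for S''(x_i). With h_i = 2, 2, 2 and divided differences Δ_i = 4, 3, -6, the continuity of S' gives the tridiagonal system
  2·M_0 + 8·M_1 + 2·M_2 = 6(Δ_1 - Δ_0) = -6
  2·M_1 + 8·M_2 + 2·M_3 = 6(Δ_2 - Δ_1) = -54
Natural end conditions: M_0 = M_3 = 0.
Forward elimination and back-substitution give M_0 = 0, M_1 = 1, M_2 = -7, M_3 = 0.
On [2, 4], S(t) = 3 + 14/3·(t - 2) + 1/2·(t - 2)² - 2/3·(t - 2)³.
With (t - 2) = 3/2: S(7/2) = 71/8.

8.8750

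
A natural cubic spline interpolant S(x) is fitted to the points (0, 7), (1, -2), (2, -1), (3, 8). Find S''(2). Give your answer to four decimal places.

8.8000

With σ_i denoting the second derivative at x_i, h_i = 1, 1, 1, and Δ_i = (y_(i+1) − y_i)/h_i = -9, 1, 9:
  1·σ_0 + 4·σ_1 + 1·σ_2 = 6(Δ_1 - Δ_0) = 60
  1·σ_1 + 4·σ_2 + 1·σ_3 = 6(Δ_2 - Δ_1) = 48
Natural end conditions: σ_0 = σ_3 = 0.
Solving: σ_0 = 0, σ_1 = 64/5, σ_2 = 44/5, σ_3 = 0.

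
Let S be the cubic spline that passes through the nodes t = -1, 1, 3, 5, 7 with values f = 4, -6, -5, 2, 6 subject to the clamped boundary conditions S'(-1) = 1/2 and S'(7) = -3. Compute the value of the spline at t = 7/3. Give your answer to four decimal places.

-6.7897

With M_i denoting the second derivative at x_i, h_i = 2, 2, 2, 2, and Δ_i = (y_(i+1) − y_i)/h_i = -5, 1/2, 7/2, 2:
  2·M_0 + 8·M_1 + 2·M_2 = 6(Δ_1 - Δ_0) = 33
  2·M_1 + 8·M_2 + 2·M_3 = 6(Δ_2 - Δ_1) = 18
  2·M_2 + 8·M_3 + 2·M_4 = 6(Δ_3 - Δ_2) = -9
Clamped end conditions give two more equations: 2h_0·M_0 + h_0·M_1 = 6(Δ_0 - S'(-1)) = -33 and h_3·M_3 + 2h_3·M_4 = 6(S'(7) - Δ_3) = -30.
Forward elimination and back-substitution give M_0 = -1315/112, M_1 = 391/56, M_2 = 5/16, M_3 = 43/56, M_4 = -883/112.
On [1, 3], S(t) = -6 - 477/112·(t - 1) + 391/112·(t - 1)² - 249/448·(t - 1)³.
With (t - 1) = 4/3: S(7/3) = -1711/252.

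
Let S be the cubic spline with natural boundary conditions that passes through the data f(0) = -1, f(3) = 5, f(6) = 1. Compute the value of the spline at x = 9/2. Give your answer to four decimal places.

3.9375

Put σ_i = S'' at the i-th knot. Here h = (3, 3) and Δ = (2, -4/3), so the interior equations h_(i-1)·σ_(i-1) + 2(h_(i-1)+h_i)·σ_i + h_i·σ_(i+1) = 6(Δ_i − Δ_(i-1)) read
  3·σ_0 + 12·σ_1 + 3·σ_2 = 6(Δ_1 - Δ_0) = -20
Natural end conditions: σ_0 = σ_2 = 0.
Solving: σ_0 = 0, σ_1 = -5/3, σ_2 = 0.
On [3, 6], S(x) = 5 + 1/3·(x - 3) - 5/6·(x - 3)² + 5/54·(x - 3)³.
With (x - 3) = 3/2: S(9/2) = 63/16.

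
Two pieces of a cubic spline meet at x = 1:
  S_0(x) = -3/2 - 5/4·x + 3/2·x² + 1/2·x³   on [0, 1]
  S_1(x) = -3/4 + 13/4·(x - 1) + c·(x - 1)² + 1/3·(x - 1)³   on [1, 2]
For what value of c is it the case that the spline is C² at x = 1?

3

S_0''(x) = 3 + 3·x, so S_0''(1) = 6. On the right, S_1''(1) = 2c, so c = 3.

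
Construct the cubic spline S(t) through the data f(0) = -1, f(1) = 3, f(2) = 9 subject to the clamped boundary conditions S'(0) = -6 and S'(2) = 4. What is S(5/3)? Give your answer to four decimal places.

7.4444

With M_i denoting the second derivative at x_i, h_i = 1, 1, and Δ_i = (y_(i+1) − y_i)/h_i = 4, 6:
  1·M_0 + 4·M_1 + 1·M_2 = 6(Δ_1 - Δ_0) = 12
Clamped end conditions give two more equations: 2h_0·M_0 + h_0·M_1 = 6(Δ_0 - S'(0)) = 60 and h_1·M_1 + 2h_1·M_2 = 6(S'(2) - Δ_1) = -12.
Hence M_0 = 32, M_1 = -4, M_2 = -4.
On [1, 2], S(t) = 3 + 8·(t - 1) - 2·(t - 1)² + 0·(t - 1)³.
With (t - 1) = 2/3: S(5/3) = 67/9.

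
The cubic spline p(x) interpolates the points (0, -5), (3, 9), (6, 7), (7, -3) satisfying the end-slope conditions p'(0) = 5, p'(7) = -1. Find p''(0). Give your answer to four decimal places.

-0.4516

Put m_i = p'' at the i-th knot. Here h = (3, 3, 1) and Δ = (14/3, -2/3, -10), so the interior equations h_(i-1)·m_(i-1) + 2(h_(i-1)+h_i)·m_i + h_i·m_(i+1) = 6(Δ_i − Δ_(i-1)) read
  3·m_0 + 12·m_1 + 3·m_2 = 6(Δ_1 - Δ_0) = -32
  3·m_1 + 8·m_2 + 1·m_3 = 6(Δ_2 - Δ_1) = -56
Clamped end conditions give two more equations: 2h_0·m_0 + h_0·m_1 = 6(Δ_0 - p'(0)) = -2 and h_2·m_2 + 2h_2·m_3 = 6(p'(7) - Δ_2) = 54.
Solving the tridiagonal system: m_0 = -14/31, m_1 = 22/93, m_2 = -346/31, m_3 = 1010/31.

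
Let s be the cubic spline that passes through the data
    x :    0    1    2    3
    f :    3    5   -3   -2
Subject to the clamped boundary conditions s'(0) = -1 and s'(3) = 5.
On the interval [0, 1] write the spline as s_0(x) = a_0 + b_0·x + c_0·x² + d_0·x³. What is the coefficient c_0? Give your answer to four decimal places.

Put M_i = s'' at the i-th knot. Here h = (1, 1, 1) and Δ = (2, -8, 1), so the interior equations h_(i-1)·M_(i-1) + 2(h_(i-1)+h_i)·M_i + h_i·M_(i+1) = 6(Δ_i − Δ_(i-1)) read
  1·M_0 + 4·M_1 + 1·M_2 = 6(Δ_1 - Δ_0) = -60
  1·M_1 + 4·M_2 + 1·M_3 = 6(Δ_2 - Δ_1) = 54
Clamped end conditions give two more equations: 2h_0·M_0 + h_0·M_1 = 6(Δ_0 - s'(0)) = 18 and h_2·M_2 + 2h_2·M_3 = 6(s'(3) - Δ_2) = 24.
Forward elimination and back-substitution give M_0 = 108/5, M_1 = -126/5, M_2 = 96/5, M_3 = 12/5.
On [0, 1], with s_0(x) = a_0 + b_0·x + c_0·x² + d_0·x³: c_0 = M_0/2 = 54/5, d_0 = (M_1 - M_0)/(6h_0) = -39/5, b_0 = Δ_0 - h_0(2M_0 + M_1)/6 = -1.

10.8000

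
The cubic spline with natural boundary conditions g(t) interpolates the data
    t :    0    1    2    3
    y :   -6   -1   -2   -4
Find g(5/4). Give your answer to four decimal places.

-0.7781

Put σ_i = g'' at the i-th knot. Here h = (1, 1, 1) and Δ = (5, -1, -2), so the interior equations h_(i-1)·σ_(i-1) + 2(h_(i-1)+h_i)·σ_i + h_i·σ_(i+1) = 6(Δ_i − Δ_(i-1)) read
  1·σ_0 + 4·σ_1 + 1·σ_2 = 6(Δ_1 - Δ_0) = -36
  1·σ_1 + 4·σ_2 + 1·σ_3 = 6(Δ_2 - Δ_1) = -6
Natural end conditions: σ_0 = σ_3 = 0.
Solving: σ_0 = 0, σ_1 = -46/5, σ_2 = 4/5, σ_3 = 0.
On [1, 2], g(t) = -1 + 29/15·(t - 1) - 23/5·(t - 1)² + 5/3·(t - 1)³.
With (t - 1) = 1/4: g(5/4) = -249/320.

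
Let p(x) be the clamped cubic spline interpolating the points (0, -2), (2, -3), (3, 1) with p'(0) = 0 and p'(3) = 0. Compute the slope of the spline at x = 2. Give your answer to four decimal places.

3.7500

Put M_i = p'' at the i-th knot. Here h = (2, 1) and Δ = (-1/2, 4), so the interior equations h_(i-1)·M_(i-1) + 2(h_(i-1)+h_i)·M_i + h_i·M_(i+1) = 6(Δ_i − Δ_(i-1)) read
  2·M_0 + 6·M_1 + 1·M_2 = 6(Δ_1 - Δ_0) = 27
Clamped end conditions give two more equations: 2h_0·M_0 + h_0·M_1 = 6(Δ_0 - p'(0)) = -3 and h_1·M_1 + 2h_1·M_2 = 6(p'(3) - Δ_1) = -24.
Solving the tridiagonal system: M_0 = -21/4, M_1 = 9, M_2 = -33/2.
On [2, 3], p'(x) = b_1 + 2c_1·(x - 2) + 3d_1·(x - 2)² with b_1 = Δ_1 - h_1(2M_1 + M_2)/6 = 15/4, c_1 = M_1/2 = 9/2, d_1 = (M_2 - M_1)/(6h_1) = -17/4. So p'(2) = 15/4.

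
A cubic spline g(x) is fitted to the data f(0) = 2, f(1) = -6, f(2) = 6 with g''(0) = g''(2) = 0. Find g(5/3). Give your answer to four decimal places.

Write M_i for g''(x_i). With h_i = 1, 1 and divided differences Δ_i = -8, 12, the continuity of g' gives the tridiagonal system
  1·M_0 + 4·M_1 + 1·M_2 = 6(Δ_1 - Δ_0) = 120
Natural end conditions: M_0 = M_2 = 0.
Hence M_0 = 0, M_1 = 30, M_2 = 0.
On [1, 2], g(x) = -6 + 2·(x - 1) + 15·(x - 1)² - 5·(x - 1)³.
With (x - 1) = 2/3: g(5/3) = 14/27.

0.5185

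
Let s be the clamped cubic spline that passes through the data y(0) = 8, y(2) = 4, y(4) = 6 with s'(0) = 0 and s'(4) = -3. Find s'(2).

Put m_i = s'' at the i-th knot. Here h = (2, 2) and Δ = (-2, 1), so the interior equations h_(i-1)·m_(i-1) + 2(h_(i-1)+h_i)·m_i + h_i·m_(i+1) = 6(Δ_i − Δ_(i-1)) read
  2·m_0 + 8·m_1 + 2·m_2 = 6(Δ_1 - Δ_0) = 18
Clamped end conditions give two more equations: 2h_0·m_0 + h_0·m_1 = 6(Δ_0 - s'(0)) = -12 and h_1·m_1 + 2h_1·m_2 = 6(s'(4) - Δ_1) = -24.
Solving the tridiagonal system: m_0 = -6, m_1 = 6, m_2 = -9.
On [2, 4], s'(x) = b_1 + 2c_1·(x - 2) + 3d_1·(x - 2)² with b_1 = Δ_1 - h_1(2m_1 + m_2)/6 = 0, c_1 = m_1/2 = 3, d_1 = (m_2 - m_1)/(6h_1) = -5/4. So s'(2) = 0.

0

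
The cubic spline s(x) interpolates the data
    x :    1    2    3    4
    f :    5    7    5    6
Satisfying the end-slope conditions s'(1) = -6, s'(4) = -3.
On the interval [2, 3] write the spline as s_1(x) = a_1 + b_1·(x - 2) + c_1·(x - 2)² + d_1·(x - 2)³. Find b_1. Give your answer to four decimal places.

1.6000

Write M_i for s''(x_i). With h_i = 1, 1, 1 and divided differences Δ_i = 2, -2, 1, the continuity of s' gives the tridiagonal system
  1·M_0 + 4·M_1 + 1·M_2 = 6(Δ_1 - Δ_0) = -24
  1·M_1 + 4·M_2 + 1·M_3 = 6(Δ_2 - Δ_1) = 18
Clamped end conditions give two more equations: 2h_0·M_0 + h_0·M_1 = 6(Δ_0 - s'(1)) = 48 and h_2·M_2 + 2h_2·M_3 = 6(s'(4) - Δ_2) = -24.
Hence M_0 = 164/5, M_1 = -88/5, M_2 = 68/5, M_3 = -94/5.
On [2, 3], with s_1(x) = a_1 + b_1·(x - 2) + c_1·(x - 2)² + d_1·(x - 2)³: c_1 = M_1/2 = -44/5, d_1 = (M_2 - M_1)/(6h_1) = 26/5, b_1 = Δ_1 - h_1(2M_1 + M_2)/6 = 8/5.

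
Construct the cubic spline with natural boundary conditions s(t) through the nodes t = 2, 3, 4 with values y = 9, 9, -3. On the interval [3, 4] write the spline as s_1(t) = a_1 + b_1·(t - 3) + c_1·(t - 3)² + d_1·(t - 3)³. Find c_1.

-9

Write M_i for s''(x_i). With h_i = 1, 1 and divided differences Δ_i = 0, -12, the continuity of s' gives the tridiagonal system
  1·M_0 + 4·M_1 + 1·M_2 = 6(Δ_1 - Δ_0) = -72
Natural end conditions: M_0 = M_2 = 0.
Hence M_0 = 0, M_1 = -18, M_2 = 0.
On [3, 4], with s_1(t) = a_1 + b_1·(t - 3) + c_1·(t - 3)² + d_1·(t - 3)³: c_1 = M_1/2 = -9, d_1 = (M_2 - M_1)/(6h_1) = 3, b_1 = Δ_1 - h_1(2M_1 + M_2)/6 = -6.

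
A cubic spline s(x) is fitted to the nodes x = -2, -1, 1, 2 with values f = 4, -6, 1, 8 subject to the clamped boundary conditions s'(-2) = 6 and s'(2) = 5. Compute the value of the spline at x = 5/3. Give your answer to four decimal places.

6.1143

Let M_i = s''(x_i). Step sizes h_i = 1, 2, 1; slopes of the chords Δ_i = (y_(i+1) - y_i)/h_i = -10, 7/2, 7.
  1·M_0 + 6·M_1 + 2·M_2 = 6(Δ_1 - Δ_0) = 81
  2·M_1 + 6·M_2 + 1·M_3 = 6(Δ_2 - Δ_1) = 21
Clamped end conditions give two more equations: 2h_0·M_0 + h_0·M_1 = 6(Δ_0 - s'(-2)) = -96 and h_2·M_2 + 2h_2·M_3 = 6(s'(2) - Δ_2) = -12.
Solving: M_0 = -2117/35, M_1 = 874/35, M_2 = -146/35, M_3 = -137/35.
On [1, 2], s(x) = 1 + 633/70·(x - 1) - 73/35·(x - 1)² + 3/70·(x - 1)³.
With (x - 1) = 2/3: s(5/3) = 214/35.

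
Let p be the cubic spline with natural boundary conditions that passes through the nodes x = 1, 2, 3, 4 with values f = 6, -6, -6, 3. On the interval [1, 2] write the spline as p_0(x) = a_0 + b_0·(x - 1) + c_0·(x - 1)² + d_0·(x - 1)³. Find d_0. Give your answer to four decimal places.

Put M_i = p'' at the i-th knot. Here h = (1, 1, 1) and Δ = (-12, 0, 9), so the interior equations h_(i-1)·M_(i-1) + 2(h_(i-1)+h_i)·M_i + h_i·M_(i+1) = 6(Δ_i − Δ_(i-1)) read
  1·M_0 + 4·M_1 + 1·M_2 = 6(Δ_1 - Δ_0) = 72
  1·M_1 + 4·M_2 + 1·M_3 = 6(Δ_2 - Δ_1) = 54
Natural end conditions: M_0 = M_3 = 0.
Solving the tridiagonal system: M_0 = 0, M_1 = 78/5, M_2 = 48/5, M_3 = 0.
On [1, 2], with p_0(x) = a_0 + b_0·(x - 1) + c_0·(x - 1)² + d_0·(x - 1)³: c_0 = M_0/2 = 0, d_0 = (M_1 - M_0)/(6h_0) = 13/5, b_0 = Δ_0 - h_0(2M_0 + M_1)/6 = -73/5.

2.6000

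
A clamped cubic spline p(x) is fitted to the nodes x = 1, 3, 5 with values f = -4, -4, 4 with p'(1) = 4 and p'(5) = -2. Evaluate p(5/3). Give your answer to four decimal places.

-3.1852

Write M_i for p''(x_i). With h_i = 2, 2 and divided differences Δ_i = 0, 4, the continuity of p' gives the tridiagonal system
  2·M_0 + 8·M_1 + 2·M_2 = 6(Δ_1 - Δ_0) = 24
Clamped end conditions give two more equations: 2h_0·M_0 + h_0·M_1 = 6(Δ_0 - p'(1)) = -24 and h_1·M_1 + 2h_1·M_2 = 6(p'(5) - Δ_1) = -36.
Solving: M_0 = -21/2, M_1 = 9, M_2 = -27/2.
On [1, 3], p(x) = -4 + 4·(x - 1) - 21/4·(x - 1)² + 13/8·(x - 1)³.
With (x - 1) = 2/3: p(5/3) = -86/27.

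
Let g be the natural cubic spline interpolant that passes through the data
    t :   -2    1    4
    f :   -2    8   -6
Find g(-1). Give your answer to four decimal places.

3.1111

Write m_i for g''(x_i). With h_i = 3, 3 and divided differences Δ_i = 10/3, -14/3, the continuity of g' gives the tridiagonal system
  3·m_0 + 12·m_1 + 3·m_2 = 6(Δ_1 - Δ_0) = -48
Natural end conditions: m_0 = m_2 = 0.
Hence m_0 = 0, m_1 = -4, m_2 = 0.
On [-2, 1], g(t) = -2 + 16/3·(t + 2) + 0·(t + 2)² - 2/9·(t + 2)³.
With (t + 2) = 1: g(-1) = 28/9.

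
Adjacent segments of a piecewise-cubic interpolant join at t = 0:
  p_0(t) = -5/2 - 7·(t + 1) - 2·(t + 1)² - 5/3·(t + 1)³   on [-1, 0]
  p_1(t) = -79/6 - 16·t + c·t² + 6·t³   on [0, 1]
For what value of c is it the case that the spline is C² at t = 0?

p_0''(t) = -4 - 10·(t + 1), so p_0''(0) = -14. On the right, p_1''(0) = 2c, so c = -7.

-7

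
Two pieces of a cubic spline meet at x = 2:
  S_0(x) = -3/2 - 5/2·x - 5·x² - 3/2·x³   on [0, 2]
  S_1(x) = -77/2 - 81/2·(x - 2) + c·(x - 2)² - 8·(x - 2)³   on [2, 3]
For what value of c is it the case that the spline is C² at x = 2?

-14

S_0''(x) = -10 - 9·x, so S_0''(2) = -28. On the right, S_1''(2) = 2c, so c = -14.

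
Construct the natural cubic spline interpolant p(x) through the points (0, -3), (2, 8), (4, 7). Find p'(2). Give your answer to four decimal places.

Put σ_i = p'' at the i-th knot. Here h = (2, 2) and Δ = (11/2, -1/2), so the interior equations h_(i-1)·σ_(i-1) + 2(h_(i-1)+h_i)·σ_i + h_i·σ_(i+1) = 6(Δ_i − Δ_(i-1)) read
  2·σ_0 + 8·σ_1 + 2·σ_2 = 6(Δ_1 - Δ_0) = -36
Natural end conditions: σ_0 = σ_2 = 0.
Forward elimination and back-substitution give σ_0 = 0, σ_1 = -9/2, σ_2 = 0.
On [2, 4], p'(x) = b_1 + 2c_1·(x - 2) + 3d_1·(x - 2)² with b_1 = Δ_1 - h_1(2σ_1 + σ_2)/6 = 5/2, c_1 = σ_1/2 = -9/4, d_1 = (σ_2 - σ_1)/(6h_1) = 3/8. So p'(2) = 5/2.

2.5000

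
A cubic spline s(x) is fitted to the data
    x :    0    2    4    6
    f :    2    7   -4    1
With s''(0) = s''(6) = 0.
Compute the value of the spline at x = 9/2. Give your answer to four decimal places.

-4.5000

Write M_i for s''(x_i). With h_i = 2, 2, 2 and divided differences Δ_i = 5/2, -11/2, 5/2, the continuity of s' gives the tridiagonal system
  2·M_0 + 8·M_1 + 2·M_2 = 6(Δ_1 - Δ_0) = -48
  2·M_1 + 8·M_2 + 2·M_3 = 6(Δ_2 - Δ_1) = 48
Natural end conditions: M_0 = M_3 = 0.
Solving the tridiagonal system: M_0 = 0, M_1 = -8, M_2 = 8, M_3 = 0.
On [4, 6], s(x) = -4 - 17/6·(x - 4) + 4·(x - 4)² - 2/3·(x - 4)³.
With (x - 4) = 1/2: s(9/2) = -9/2.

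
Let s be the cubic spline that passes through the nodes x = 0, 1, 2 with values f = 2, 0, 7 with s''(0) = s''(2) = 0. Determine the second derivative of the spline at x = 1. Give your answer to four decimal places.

13.5000

With m_i denoting the second derivative at x_i, h_i = 1, 1, and Δ_i = (y_(i+1) − y_i)/h_i = -2, 7:
  1·m_0 + 4·m_1 + 1·m_2 = 6(Δ_1 - Δ_0) = 54
Natural end conditions: m_0 = m_2 = 0.
Solving: m_0 = 0, m_1 = 27/2, m_2 = 0.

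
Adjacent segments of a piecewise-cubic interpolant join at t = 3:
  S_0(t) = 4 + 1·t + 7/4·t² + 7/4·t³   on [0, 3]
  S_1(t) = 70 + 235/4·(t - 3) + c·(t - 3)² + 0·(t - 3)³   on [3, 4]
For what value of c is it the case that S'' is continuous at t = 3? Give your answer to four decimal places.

17.5000

S_0''(t) = 7/2 + 21/2·t, so S_0''(3) = 35. On the right, S_1''(3) = 2c, so c = 35/2.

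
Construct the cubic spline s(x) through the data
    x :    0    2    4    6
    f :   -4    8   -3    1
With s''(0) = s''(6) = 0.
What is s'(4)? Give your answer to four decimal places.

-3.5333

With M_i denoting the second derivative at x_i, h_i = 2, 2, 2, and Δ_i = (y_(i+1) − y_i)/h_i = 6, -11/2, 2:
  2·M_0 + 8·M_1 + 2·M_2 = 6(Δ_1 - Δ_0) = -69
  2·M_1 + 8·M_2 + 2·M_3 = 6(Δ_2 - Δ_1) = 45
Natural end conditions: M_0 = M_3 = 0.
Forward elimination and back-substitution give M_0 = 0, M_1 = -107/10, M_2 = 83/10, M_3 = 0.
On [4, 6], s'(x) = b_2 + 2c_2·(x - 4) + 3d_2·(x - 4)² with b_2 = Δ_2 - h_2(2M_2 + M_3)/6 = -53/15, c_2 = M_2/2 = 83/20, d_2 = (M_3 - M_2)/(6h_2) = -83/120. So s'(4) = -53/15.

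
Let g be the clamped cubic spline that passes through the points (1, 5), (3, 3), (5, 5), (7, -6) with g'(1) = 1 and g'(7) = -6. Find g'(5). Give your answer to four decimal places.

-1.9333

Write M_i for g''(x_i). With h_i = 2, 2, 2 and divided differences Δ_i = -1, 1, -11/2, the continuity of g' gives the tridiagonal system
  2·M_0 + 8·M_1 + 2·M_2 = 6(Δ_1 - Δ_0) = 12
  2·M_1 + 8·M_2 + 2·M_3 = 6(Δ_2 - Δ_1) = -39
Clamped end conditions give two more equations: 2h_0·M_0 + h_0·M_1 = 6(Δ_0 - g'(1)) = -12 and h_2·M_2 + 2h_2·M_3 = 6(g'(7) - Δ_2) = -3.
Hence M_0 = -157/30, M_1 = 67/15, M_2 = -199/30, M_3 = 77/30.
On [5, 7], g'(x) = b_2 + 2c_2·(x - 5) + 3d_2·(x - 5)² with b_2 = Δ_2 - h_2(2M_2 + M_3)/6 = -29/15, c_2 = M_2/2 = -199/60, d_2 = (M_3 - M_2)/(6h_2) = 23/30. So g'(5) = -29/15.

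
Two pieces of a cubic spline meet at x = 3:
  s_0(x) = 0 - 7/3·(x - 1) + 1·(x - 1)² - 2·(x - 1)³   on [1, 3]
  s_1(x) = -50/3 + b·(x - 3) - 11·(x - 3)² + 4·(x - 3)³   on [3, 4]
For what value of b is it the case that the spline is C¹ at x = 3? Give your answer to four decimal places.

-22.3333

s_0'(x) = -7/3 + 2·(x - 1) - 6·(x - 1)², so s_0'(3) = -67/3. On the right, s_1'(3) = b, so b = -67/3.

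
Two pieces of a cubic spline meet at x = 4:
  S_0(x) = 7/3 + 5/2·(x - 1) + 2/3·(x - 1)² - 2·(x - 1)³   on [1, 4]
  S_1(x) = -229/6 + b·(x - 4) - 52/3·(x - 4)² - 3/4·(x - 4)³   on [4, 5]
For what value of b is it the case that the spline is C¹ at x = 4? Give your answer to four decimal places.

-47.5000

S_0'(x) = 5/2 + 4/3·(x - 1) - 6·(x - 1)², so S_0'(4) = -95/2. On the right, S_1'(4) = b, so b = -95/2.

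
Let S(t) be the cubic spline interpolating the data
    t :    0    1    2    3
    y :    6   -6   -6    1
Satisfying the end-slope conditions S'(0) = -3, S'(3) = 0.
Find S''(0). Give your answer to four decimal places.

-39.6000

With m_i denoting the second derivative at x_i, h_i = 1, 1, 1, and Δ_i = (y_(i+1) − y_i)/h_i = -12, 0, 7:
  1·m_0 + 4·m_1 + 1·m_2 = 6(Δ_1 - Δ_0) = 72
  1·m_1 + 4·m_2 + 1·m_3 = 6(Δ_2 - Δ_1) = 42
Clamped end conditions give two more equations: 2h_0·m_0 + h_0·m_1 = 6(Δ_0 - S'(0)) = -54 and h_2·m_2 + 2h_2·m_3 = 6(S'(3) - Δ_2) = -42.
Solving: m_0 = -198/5, m_1 = 126/5, m_2 = 54/5, m_3 = -132/5.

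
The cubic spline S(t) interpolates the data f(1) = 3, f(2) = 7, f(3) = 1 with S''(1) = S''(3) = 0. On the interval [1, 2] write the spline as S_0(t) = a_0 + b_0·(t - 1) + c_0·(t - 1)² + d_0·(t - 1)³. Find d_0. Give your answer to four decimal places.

Let σ_i = S''(x_i). Step sizes h_i = 1, 1; slopes of the chords Δ_i = (y_(i+1) - y_i)/h_i = 4, -6.
  1·σ_0 + 4·σ_1 + 1·σ_2 = 6(Δ_1 - Δ_0) = -60
Natural end conditions: σ_0 = σ_2 = 0.
Solving the tridiagonal system: σ_0 = 0, σ_1 = -15, σ_2 = 0.
On [1, 2], with S_0(t) = a_0 + b_0·(t - 1) + c_0·(t - 1)² + d_0·(t - 1)³: c_0 = σ_0/2 = 0, d_0 = (σ_1 - σ_0)/(6h_0) = -5/2, b_0 = Δ_0 - h_0(2σ_0 + σ_1)/6 = 13/2.

-2.5000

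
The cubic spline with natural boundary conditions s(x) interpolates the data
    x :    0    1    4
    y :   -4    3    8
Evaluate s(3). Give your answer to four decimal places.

Let M_i = s''(x_i). Step sizes h_i = 1, 3; slopes of the chords Δ_i = (y_(i+1) - y_i)/h_i = 7, 5/3.
  1·M_0 + 8·M_1 + 3·M_2 = 6(Δ_1 - Δ_0) = -32
Natural end conditions: M_0 = M_2 = 0.
Solving: M_0 = 0, M_1 = -4, M_2 = 0.
On [1, 4], s(x) = 3 + 17/3·(x - 1) - 2·(x - 1)² + 2/9·(x - 1)³.
With (x - 1) = 2: s(3) = 73/9.

8.1111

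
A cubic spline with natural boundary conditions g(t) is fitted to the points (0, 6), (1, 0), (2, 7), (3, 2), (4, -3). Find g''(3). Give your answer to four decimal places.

6.5357

Write M_i for g''(x_i). With h_i = 1, 1, 1, 1 and divided differences Δ_i = -6, 7, -5, -5, the continuity of g' gives the tridiagonal system
  1·M_0 + 4·M_1 + 1·M_2 = 6(Δ_1 - Δ_0) = 78
  1·M_1 + 4·M_2 + 1·M_3 = 6(Δ_2 - Δ_1) = -72
  1·M_2 + 4·M_3 + 1·M_4 = 6(Δ_3 - Δ_2) = 0
Natural end conditions: M_0 = M_4 = 0.
Forward elimination and back-substitution give M_0 = 0, M_1 = 729/28, M_2 = -183/7, M_3 = 183/28, M_4 = 0.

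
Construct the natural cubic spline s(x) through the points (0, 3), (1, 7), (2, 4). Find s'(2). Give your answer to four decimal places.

With M_i denoting the second derivative at x_i, h_i = 1, 1, and Δ_i = (y_(i+1) − y_i)/h_i = 4, -3:
  1·M_0 + 4·M_1 + 1·M_2 = 6(Δ_1 - Δ_0) = -42
Natural end conditions: M_0 = M_2 = 0.
Forward elimination and back-substitution give M_0 = 0, M_1 = -21/2, M_2 = 0.
On [1, 2], s'(x) = b_1 + 2c_1·(x - 1) + 3d_1·(x - 1)² with b_1 = Δ_1 - h_1(2M_1 + M_2)/6 = 1/2, c_1 = M_1/2 = -21/4, d_1 = (M_2 - M_1)/(6h_1) = 7/4. So s'(2) = -19/4.

-4.7500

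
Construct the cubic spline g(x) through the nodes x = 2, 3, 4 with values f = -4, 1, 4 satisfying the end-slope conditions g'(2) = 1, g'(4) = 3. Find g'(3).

Let σ_i = g''(x_i). Step sizes h_i = 1, 1; slopes of the chords Δ_i = (y_(i+1) - y_i)/h_i = 5, 3.
  1·σ_0 + 4·σ_1 + 1·σ_2 = 6(Δ_1 - Δ_0) = -12
Clamped end conditions give two more equations: 2h_0·σ_0 + h_0·σ_1 = 6(Δ_0 - g'(2)) = 24 and h_1·σ_1 + 2h_1·σ_2 = 6(g'(4) - Δ_1) = 0.
Solving: σ_0 = 16, σ_1 = -8, σ_2 = 4.
On [3, 4], g'(x) = b_1 + 2c_1·(x - 3) + 3d_1·(x - 3)² with b_1 = Δ_1 - h_1(2σ_1 + σ_2)/6 = 5, c_1 = σ_1/2 = -4, d_1 = (σ_2 - σ_1)/(6h_1) = 2. So g'(3) = 5.

5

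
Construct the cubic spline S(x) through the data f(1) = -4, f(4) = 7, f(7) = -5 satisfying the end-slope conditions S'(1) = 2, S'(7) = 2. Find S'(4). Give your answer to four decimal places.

-1.2500

With M_i denoting the second derivative at x_i, h_i = 3, 3, and Δ_i = (y_(i+1) − y_i)/h_i = 11/3, -4:
  3·M_0 + 12·M_1 + 3·M_2 = 6(Δ_1 - Δ_0) = -46
Clamped end conditions give two more equations: 2h_0·M_0 + h_0·M_1 = 6(Δ_0 - S'(1)) = 10 and h_1·M_1 + 2h_1·M_2 = 6(S'(7) - Δ_1) = 36.
Solving: M_0 = 11/2, M_1 = -23/3, M_2 = 59/6.
On [4, 7], S'(x) = b_1 + 2c_1·(x - 4) + 3d_1·(x - 4)² with b_1 = Δ_1 - h_1(2M_1 + M_2)/6 = -5/4, c_1 = M_1/2 = -23/6, d_1 = (M_2 - M_1)/(6h_1) = 35/36. So S'(4) = -5/4.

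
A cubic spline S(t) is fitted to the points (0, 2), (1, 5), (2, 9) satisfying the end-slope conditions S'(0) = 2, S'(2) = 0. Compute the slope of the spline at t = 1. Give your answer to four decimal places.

4.7500

With M_i denoting the second derivative at x_i, h_i = 1, 1, and Δ_i = (y_(i+1) − y_i)/h_i = 3, 4:
  1·M_0 + 4·M_1 + 1·M_2 = 6(Δ_1 - Δ_0) = 6
Clamped end conditions give two more equations: 2h_0·M_0 + h_0·M_1 = 6(Δ_0 - S'(0)) = 6 and h_1·M_1 + 2h_1·M_2 = 6(S'(2) - Δ_1) = -24.
Solving: M_0 = 1/2, M_1 = 5, M_2 = -29/2.
On [1, 2], S'(t) = b_1 + 2c_1·(t - 1) + 3d_1·(t - 1)² with b_1 = Δ_1 - h_1(2M_1 + M_2)/6 = 19/4, c_1 = M_1/2 = 5/2, d_1 = (M_2 - M_1)/(6h_1) = -13/4. So S'(1) = 19/4.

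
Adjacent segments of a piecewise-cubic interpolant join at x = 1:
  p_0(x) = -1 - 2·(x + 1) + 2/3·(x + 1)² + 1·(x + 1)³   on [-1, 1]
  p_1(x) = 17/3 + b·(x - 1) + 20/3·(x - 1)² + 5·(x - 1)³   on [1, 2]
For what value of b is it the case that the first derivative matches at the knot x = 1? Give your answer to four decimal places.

p_0'(x) = -2 + 4/3·(x + 1) + 3·(x + 1)², so p_0'(1) = 38/3. On the right, p_1'(1) = b, so b = 38/3.

12.6667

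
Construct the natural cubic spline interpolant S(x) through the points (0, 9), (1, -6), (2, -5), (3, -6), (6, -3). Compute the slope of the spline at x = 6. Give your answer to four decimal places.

Put M_i = S'' at the i-th knot. Here h = (1, 1, 1, 3) and Δ = (-15, 1, -1, 1), so the interior equations h_(i-1)·M_(i-1) + 2(h_(i-1)+h_i)·M_i + h_i·M_(i+1) = 6(Δ_i − Δ_(i-1)) read
  1·M_0 + 4·M_1 + 1·M_2 = 6(Δ_1 - Δ_0) = 96
  1·M_1 + 4·M_2 + 1·M_3 = 6(Δ_2 - Δ_1) = -12
  1·M_2 + 8·M_3 + 3·M_4 = 6(Δ_3 - Δ_2) = 12
Natural end conditions: M_0 = M_4 = 0.
Solving: M_0 = 0, M_1 = 771/29, M_2 = -300/29, M_3 = 81/29, M_4 = 0.
On [3, 6], S'(x) = b_3 + 2c_3·(x - 3) + 3d_3·(x - 3)² with b_3 = Δ_3 - h_3(2M_3 + M_4)/6 = -52/29, c_3 = M_3/2 = 81/58, d_3 = (M_4 - M_3)/(6h_3) = -9/58. So S'(6) = 139/58.

2.3966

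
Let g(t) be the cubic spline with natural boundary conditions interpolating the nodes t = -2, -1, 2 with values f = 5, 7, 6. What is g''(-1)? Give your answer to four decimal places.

With M_i denoting the second derivative at x_i, h_i = 1, 3, and Δ_i = (y_(i+1) − y_i)/h_i = 2, -1/3:
  1·M_0 + 8·M_1 + 3·M_2 = 6(Δ_1 - Δ_0) = -14
Natural end conditions: M_0 = M_2 = 0.
Solving: M_0 = 0, M_1 = -7/4, M_2 = 0.

-1.7500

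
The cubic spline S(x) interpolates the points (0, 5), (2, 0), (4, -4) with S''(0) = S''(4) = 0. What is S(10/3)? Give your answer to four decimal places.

-2.7407

Let M_i = S''(x_i). Step sizes h_i = 2, 2; slopes of the chords Δ_i = (y_(i+1) - y_i)/h_i = -5/2, -2.
  2·M_0 + 8·M_1 + 2·M_2 = 6(Δ_1 - Δ_0) = 3
Natural end conditions: M_0 = M_2 = 0.
Forward elimination and back-substitution give M_0 = 0, M_1 = 3/8, M_2 = 0.
On [2, 4], S(x) = 0 - 9/4·(x - 2) + 3/16·(x - 2)² - 1/32·(x - 2)³.
With (x - 2) = 4/3: S(10/3) = -74/27.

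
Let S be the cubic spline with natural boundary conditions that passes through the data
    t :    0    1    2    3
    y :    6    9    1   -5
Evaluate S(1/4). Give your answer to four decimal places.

Let m_i = S''(x_i). Step sizes h_i = 1, 1, 1; slopes of the chords Δ_i = (y_(i+1) - y_i)/h_i = 3, -8, -6.
  1·m_0 + 4·m_1 + 1·m_2 = 6(Δ_1 - Δ_0) = -66
  1·m_1 + 4·m_2 + 1·m_3 = 6(Δ_2 - Δ_1) = 12
Natural end conditions: m_0 = m_3 = 0.
Hence m_0 = 0, m_1 = -92/5, m_2 = 38/5, m_3 = 0.
On [0, 1], S(t) = 6 + 91/15·t + 0·t² - 46/15·t³.
With t = 1/4: S(1/4) = 239/32.

7.4688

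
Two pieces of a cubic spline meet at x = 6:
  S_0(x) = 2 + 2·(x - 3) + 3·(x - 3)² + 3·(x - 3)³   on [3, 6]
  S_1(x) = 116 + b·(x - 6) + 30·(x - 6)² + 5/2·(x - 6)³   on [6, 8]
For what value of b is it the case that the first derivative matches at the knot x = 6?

101

S_0'(x) = 2 + 6·(x - 3) + 9·(x - 3)², so S_0'(6) = 101. On the right, S_1'(6) = b, so b = 101.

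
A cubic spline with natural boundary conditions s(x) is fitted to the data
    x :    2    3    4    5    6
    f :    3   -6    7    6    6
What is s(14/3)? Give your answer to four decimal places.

7.3902

Write m_i for s''(x_i). With h_i = 1, 1, 1, 1 and divided differences Δ_i = -9, 13, -1, 0, the continuity of s' gives the tridiagonal system
  1·m_0 + 4·m_1 + 1·m_2 = 6(Δ_1 - Δ_0) = 132
  1·m_1 + 4·m_2 + 1·m_3 = 6(Δ_2 - Δ_1) = -84
  1·m_2 + 4·m_3 + 1·m_4 = 6(Δ_3 - Δ_2) = 6
Natural end conditions: m_0 = m_4 = 0.
Hence m_0 = 0, m_1 = 1161/28, m_2 = -237/7, m_3 = 279/28, m_4 = 0.
On [4, 5], s(x) = 7 + 69/8·(x - 4) - 237/14·(x - 4)² + 409/56·(x - 4)³.
With (x - 4) = 2/3: s(14/3) = 5587/756.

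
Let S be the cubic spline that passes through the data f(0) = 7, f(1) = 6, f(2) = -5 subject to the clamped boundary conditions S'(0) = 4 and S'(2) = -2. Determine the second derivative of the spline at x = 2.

39

Let M_i = S''(x_i). Step sizes h_i = 1, 1; slopes of the chords Δ_i = (y_(i+1) - y_i)/h_i = -1, -11.
  1·M_0 + 4·M_1 + 1·M_2 = 6(Δ_1 - Δ_0) = -60
Clamped end conditions give two more equations: 2h_0·M_0 + h_0·M_1 = 6(Δ_0 - S'(0)) = -30 and h_1·M_1 + 2h_1·M_2 = 6(S'(2) - Δ_1) = 54.
Forward elimination and back-substitution give M_0 = -3, M_1 = -24, M_2 = 39.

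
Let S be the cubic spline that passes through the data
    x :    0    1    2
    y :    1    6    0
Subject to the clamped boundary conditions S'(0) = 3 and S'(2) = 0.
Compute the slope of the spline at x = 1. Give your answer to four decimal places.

With M_i denoting the second derivative at x_i, h_i = 1, 1, and Δ_i = (y_(i+1) − y_i)/h_i = 5, -6:
  1·M_0 + 4·M_1 + 1·M_2 = 6(Δ_1 - Δ_0) = -66
Clamped end conditions give two more equations: 2h_0·M_0 + h_0·M_1 = 6(Δ_0 - S'(0)) = 12 and h_1·M_1 + 2h_1·M_2 = 6(S'(2) - Δ_1) = 36.
Forward elimination and back-substitution give M_0 = 21, M_1 = -30, M_2 = 33.
On [1, 2], S'(x) = b_1 + 2c_1·(x - 1) + 3d_1·(x - 1)² with b_1 = Δ_1 - h_1(2M_1 + M_2)/6 = -3/2, c_1 = M_1/2 = -15, d_1 = (M_2 - M_1)/(6h_1) = 21/2. So S'(1) = -3/2.

-1.5000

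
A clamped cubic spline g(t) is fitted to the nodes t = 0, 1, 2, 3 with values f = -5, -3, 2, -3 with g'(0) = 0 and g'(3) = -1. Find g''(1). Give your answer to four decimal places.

Write M_i for g''(x_i). With h_i = 1, 1, 1 and divided differences Δ_i = 2, 5, -5, the continuity of g' gives the tridiagonal system
  1·M_0 + 4·M_1 + 1·M_2 = 6(Δ_1 - Δ_0) = 18
  1·M_1 + 4·M_2 + 1·M_3 = 6(Δ_2 - Δ_1) = -60
Clamped end conditions give two more equations: 2h_0·M_0 + h_0·M_1 = 6(Δ_0 - g'(0)) = 12 and h_2·M_2 + 2h_2·M_3 = 6(g'(3) - Δ_2) = 24.
Solving: M_0 = 14/15, M_1 = 152/15, M_2 = -352/15, M_3 = 356/15.

10.1333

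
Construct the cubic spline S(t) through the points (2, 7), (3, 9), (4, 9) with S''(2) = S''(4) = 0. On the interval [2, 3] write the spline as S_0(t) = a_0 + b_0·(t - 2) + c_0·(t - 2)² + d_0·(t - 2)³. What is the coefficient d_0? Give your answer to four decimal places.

Write m_i for S''(x_i). With h_i = 1, 1 and divided differences Δ_i = 2, 0, the continuity of S' gives the tridiagonal system
  1·m_0 + 4·m_1 + 1·m_2 = 6(Δ_1 - Δ_0) = -12
Natural end conditions: m_0 = m_2 = 0.
Solving the tridiagonal system: m_0 = 0, m_1 = -3, m_2 = 0.
On [2, 3], with S_0(t) = a_0 + b_0·(t - 2) + c_0·(t - 2)² + d_0·(t - 2)³: c_0 = m_0/2 = 0, d_0 = (m_1 - m_0)/(6h_0) = -1/2, b_0 = Δ_0 - h_0(2m_0 + m_1)/6 = 5/2.

-0.5000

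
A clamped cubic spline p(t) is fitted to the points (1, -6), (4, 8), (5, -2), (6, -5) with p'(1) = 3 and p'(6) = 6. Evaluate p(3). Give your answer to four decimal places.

Put M_i = p'' at the i-th knot. Here h = (3, 1, 1) and Δ = (14/3, -10, -3), so the interior equations h_(i-1)·M_(i-1) + 2(h_(i-1)+h_i)·M_i + h_i·M_(i+1) = 6(Δ_i − Δ_(i-1)) read
  3·M_0 + 8·M_1 + 1·M_2 = 6(Δ_1 - Δ_0) = -88
  1·M_1 + 4·M_2 + 1·M_3 = 6(Δ_2 - Δ_1) = 42
Clamped end conditions give two more equations: 2h_0·M_0 + h_0·M_1 = 6(Δ_0 - p'(1)) = 10 and h_2·M_2 + 2h_2·M_3 = 6(p'(6) - Δ_2) = 54.
Solving: M_0 = 826/87, M_1 = -454/29, M_2 = 254/29, M_3 = 656/29.
On [1, 4], p(t) = -6 + 3·(t - 1) + 413/87·(t - 1)² - 1094/783·(t - 1)³.
With (t - 1) = 2: p(3) = 6116/783.

7.8110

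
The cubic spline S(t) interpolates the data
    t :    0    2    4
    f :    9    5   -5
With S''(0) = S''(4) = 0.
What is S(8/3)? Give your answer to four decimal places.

2.2222

With M_i denoting the second derivative at x_i, h_i = 2, 2, and Δ_i = (y_(i+1) − y_i)/h_i = -2, -5:
  2·M_0 + 8·M_1 + 2·M_2 = 6(Δ_1 - Δ_0) = -18
Natural end conditions: M_0 = M_2 = 0.
Forward elimination and back-substitution give M_0 = 0, M_1 = -9/4, M_2 = 0.
On [2, 4], S(t) = 5 - 7/2·(t - 2) - 9/8·(t - 2)² + 3/16·(t - 2)³.
With (t - 2) = 2/3: S(8/3) = 20/9.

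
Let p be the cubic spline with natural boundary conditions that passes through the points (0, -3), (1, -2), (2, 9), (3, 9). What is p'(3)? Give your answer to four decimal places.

-3.6000

Write m_i for p''(x_i). With h_i = 1, 1, 1 and divided differences Δ_i = 1, 11, 0, the continuity of p' gives the tridiagonal system
  1·m_0 + 4·m_1 + 1·m_2 = 6(Δ_1 - Δ_0) = 60
  1·m_1 + 4·m_2 + 1·m_3 = 6(Δ_2 - Δ_1) = -66
Natural end conditions: m_0 = m_3 = 0.
Forward elimination and back-substitution give m_0 = 0, m_1 = 102/5, m_2 = -108/5, m_3 = 0.
On [2, 3], p'(x) = b_2 + 2c_2·(x - 2) + 3d_2·(x - 2)² with b_2 = Δ_2 - h_2(2m_2 + m_3)/6 = 36/5, c_2 = m_2/2 = -54/5, d_2 = (m_3 - m_2)/(6h_2) = 18/5. So p'(3) = -18/5.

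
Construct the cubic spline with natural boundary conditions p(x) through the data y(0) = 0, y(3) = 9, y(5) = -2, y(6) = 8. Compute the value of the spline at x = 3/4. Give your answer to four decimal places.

5.3387

Let m_i = p''(x_i). Step sizes h_i = 3, 2, 1; slopes of the chords Δ_i = (y_(i+1) - y_i)/h_i = 3, -11/2, 10.
  3·m_0 + 10·m_1 + 2·m_2 = 6(Δ_1 - Δ_0) = -51
  2·m_1 + 6·m_2 + 1·m_3 = 6(Δ_2 - Δ_1) = 93
Natural end conditions: m_0 = m_3 = 0.
Solving the tridiagonal system: m_0 = 0, m_1 = -123/14, m_2 = 129/7, m_3 = 0.
On [0, 3], p(x) = 0 + 207/28·x + 0·x² - 41/84·x³.
With x = 3/4: p(3/4) = 9567/1792.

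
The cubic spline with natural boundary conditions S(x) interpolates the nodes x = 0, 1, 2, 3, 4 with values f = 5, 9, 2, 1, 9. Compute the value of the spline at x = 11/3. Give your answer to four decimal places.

5.8042

Put M_i = S'' at the i-th knot. Here h = (1, 1, 1, 1) and Δ = (4, -7, -1, 8), so the interior equations h_(i-1)·M_(i-1) + 2(h_(i-1)+h_i)·M_i + h_i·M_(i+1) = 6(Δ_i − Δ_(i-1)) read
  1·M_0 + 4·M_1 + 1·M_2 = 6(Δ_1 - Δ_0) = -66
  1·M_1 + 4·M_2 + 1·M_3 = 6(Δ_2 - Δ_1) = 36
  1·M_2 + 4·M_3 + 1·M_4 = 6(Δ_3 - Δ_2) = 54
Natural end conditions: M_0 = M_4 = 0.
Forward elimination and back-substitution give M_0 = 0, M_1 = -135/7, M_2 = 78/7, M_3 = 75/7, M_4 = 0.
On [3, 4], S(x) = 1 + 31/7·(x - 3) + 75/14·(x - 3)² - 25/14·(x - 3)³.
With (x - 3) = 2/3: S(11/3) = 1097/189.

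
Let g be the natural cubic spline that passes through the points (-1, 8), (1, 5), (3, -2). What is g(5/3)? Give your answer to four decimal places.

Let M_i = g''(x_i). Step sizes h_i = 2, 2; slopes of the chords Δ_i = (y_(i+1) - y_i)/h_i = -3/2, -7/2.
  2·M_0 + 8·M_1 + 2·M_2 = 6(Δ_1 - Δ_0) = -12
Natural end conditions: M_0 = M_2 = 0.
Forward elimination and back-substitution give M_0 = 0, M_1 = -3/2, M_2 = 0.
On [1, 3], g(x) = 5 - 5/2·(x - 1) - 3/4·(x - 1)² + 1/8·(x - 1)³.
With (x - 1) = 2/3: g(5/3) = 82/27.

3.0370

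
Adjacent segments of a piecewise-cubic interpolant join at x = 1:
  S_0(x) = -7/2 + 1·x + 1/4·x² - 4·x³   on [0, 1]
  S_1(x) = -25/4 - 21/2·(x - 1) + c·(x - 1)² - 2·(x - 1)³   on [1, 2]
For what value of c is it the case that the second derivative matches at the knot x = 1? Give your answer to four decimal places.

-11.7500

S_0''(x) = 1/2 - 24·x, so S_0''(1) = -47/2. On the right, S_1''(1) = 2c, so c = -47/4.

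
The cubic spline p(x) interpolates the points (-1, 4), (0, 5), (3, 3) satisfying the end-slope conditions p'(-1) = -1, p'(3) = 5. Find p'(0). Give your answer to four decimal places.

Write σ_i for p''(x_i). With h_i = 1, 3 and divided differences Δ_i = 1, -2/3, the continuity of p' gives the tridiagonal system
  1·σ_0 + 8·σ_1 + 3·σ_2 = 6(Δ_1 - Δ_0) = -10
Clamped end conditions give two more equations: 2h_0·σ_0 + h_0·σ_1 = 6(Δ_0 - p'(-1)) = 12 and h_1·σ_1 + 2h_1·σ_2 = 6(p'(3) - Δ_1) = 34.
Solving the tridiagonal system: σ_0 = 35/4, σ_1 = -11/2, σ_2 = 101/12.
On [0, 3], p'(x) = b_1 + 2c_1·x + 3d_1·x² with b_1 = Δ_1 - h_1(2σ_1 + σ_2)/6 = 5/8, c_1 = σ_1/2 = -11/4, d_1 = (σ_2 - σ_1)/(6h_1) = 167/216. So p'(0) = 5/8.

0.6250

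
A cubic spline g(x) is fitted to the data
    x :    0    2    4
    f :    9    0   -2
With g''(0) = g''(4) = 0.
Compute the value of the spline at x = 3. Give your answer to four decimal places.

-1.6563

With σ_i denoting the second derivative at x_i, h_i = 2, 2, and Δ_i = (y_(i+1) − y_i)/h_i = -9/2, -1:
  2·σ_0 + 8·σ_1 + 2·σ_2 = 6(Δ_1 - Δ_0) = 21
Natural end conditions: σ_0 = σ_2 = 0.
Hence σ_0 = 0, σ_1 = 21/8, σ_2 = 0.
On [2, 4], g(x) = 0 - 11/4·(x - 2) + 21/16·(x - 2)² - 7/32·(x - 2)³.
With (x - 2) = 1: g(3) = -53/32.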